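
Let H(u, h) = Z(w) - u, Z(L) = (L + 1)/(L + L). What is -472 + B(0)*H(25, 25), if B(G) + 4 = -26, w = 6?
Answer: 521/2 ≈ 260.50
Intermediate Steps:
Z(L) = (1 + L)/(2*L) (Z(L) = (1 + L)/((2*L)) = (1 + L)*(1/(2*L)) = (1 + L)/(2*L))
B(G) = -30 (B(G) = -4 - 26 = -30)
H(u, h) = 7/12 - u (H(u, h) = (½)*(1 + 6)/6 - u = (½)*(⅙)*7 - u = 7/12 - u)
-472 + B(0)*H(25, 25) = -472 - 30*(7/12 - 1*25) = -472 - 30*(7/12 - 25) = -472 - 30*(-293/12) = -472 + 1465/2 = 521/2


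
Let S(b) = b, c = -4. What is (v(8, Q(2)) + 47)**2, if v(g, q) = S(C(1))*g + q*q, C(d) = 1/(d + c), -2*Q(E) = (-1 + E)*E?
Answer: 18496/9 ≈ 2055.1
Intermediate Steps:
Q(E) = -E*(-1 + E)/2 (Q(E) = -(-1 + E)*E/2 = -E*(-1 + E)/2)
C(d) = 1/(-4 + d) (C(d) = 1/(d - 4) = 1/(-4 + d))
v(g, q) = q**2 - g/3 (v(g, q) = g/(-4 + 1) + q*q = g/(-3) + q**2 = -g/3 + q**2 = q**2 - g/3)
(v(8, Q(2)) + 47)**2 = ((((1/2)*2*(1 - 1*2))**2 - 1/3*8) + 47)**2 = ((((1/2)*2*(1 - 2))**2 - 8/3) + 47)**2 = ((((1/2)*2*(-1))**2 - 8/3) + 47)**2 = (((-1)**2 - 8/3) + 47)**2 = ((1 - 8/3) + 47)**2 = (-5/3 + 47)**2 = (136/3)**2 = 18496/9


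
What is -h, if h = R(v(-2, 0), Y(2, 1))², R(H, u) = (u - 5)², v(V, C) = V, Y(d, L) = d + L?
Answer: -16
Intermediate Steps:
Y(d, L) = L + d
R(H, u) = (-5 + u)²
h = 16 (h = ((-5 + (1 + 2))²)² = ((-5 + 3)²)² = ((-2)²)² = 4² = 16)
-h = -1*16 = -16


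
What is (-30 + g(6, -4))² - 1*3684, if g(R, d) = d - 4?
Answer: -2240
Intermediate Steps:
g(R, d) = -4 + d
(-30 + g(6, -4))² - 1*3684 = (-30 + (-4 - 4))² - 1*3684 = (-30 - 8)² - 3684 = (-38)² - 3684 = 1444 - 3684 = -2240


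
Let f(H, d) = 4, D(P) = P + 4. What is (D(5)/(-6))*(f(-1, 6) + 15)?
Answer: -57/2 ≈ -28.500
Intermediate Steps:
D(P) = 4 + P
(D(5)/(-6))*(f(-1, 6) + 15) = ((4 + 5)/(-6))*(4 + 15) = (9*(-⅙))*19 = -3/2*19 = -57/2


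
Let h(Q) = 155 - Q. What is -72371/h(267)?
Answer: 72371/112 ≈ 646.17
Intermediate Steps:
-72371/h(267) = -72371/(155 - 1*267) = -72371/(155 - 267) = -72371/(-112) = -72371*(-1/112) = 72371/112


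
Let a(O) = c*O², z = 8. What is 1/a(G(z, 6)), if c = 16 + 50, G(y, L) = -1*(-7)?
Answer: 1/3234 ≈ 0.00030921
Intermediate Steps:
G(y, L) = 7
c = 66
a(O) = 66*O²
1/a(G(z, 6)) = 1/(66*7²) = 1/(66*49) = 1/3234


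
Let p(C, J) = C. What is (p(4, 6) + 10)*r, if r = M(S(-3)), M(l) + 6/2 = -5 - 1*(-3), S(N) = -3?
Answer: -70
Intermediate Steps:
M(l) = -5 (M(l) = -3 + (-5 - 1*(-3)) = -3 + (-5 + 3) = -3 - 2 = -5)
r = -5
(p(4, 6) + 10)*r = (4 + 10)*(-5) = 14*(-5) = -70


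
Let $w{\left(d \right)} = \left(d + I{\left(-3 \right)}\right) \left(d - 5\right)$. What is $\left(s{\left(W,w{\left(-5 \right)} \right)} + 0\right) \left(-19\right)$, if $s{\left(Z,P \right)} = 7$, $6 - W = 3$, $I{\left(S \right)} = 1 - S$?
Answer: $-133$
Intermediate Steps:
$W = 3$ ($W = 6 - 3 = 3$)
$w{\left(d \right)} = \left(-5 + d\right) \left(4 + d\right)$ ($w{\left(d \right)} = \left(d + \left(1 - -3\right)\right) \left(d - 5\right) = \left(d + \left(1 + 3\right)\right) \left(-5 + d\right) = \left(d + 4\right) \left(-5 + d\right) = \left(4 + d\right) \left(-5 + d\right) = \left(-5 + d\right) \left(4 + d\right)$)
$\left(s{\left(W,w{\left(-5 \right)} \right)} + 0\right) \left(-19\right) = \left(7 + 0\right) \left(-19\right) = 7 \left(-19\right) = -133$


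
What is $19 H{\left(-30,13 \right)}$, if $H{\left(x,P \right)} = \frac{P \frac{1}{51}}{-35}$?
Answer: $- \frac{247}{1785} \approx -0.13838$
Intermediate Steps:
$H{\left(x,P \right)} = - \frac{P}{1785}$ ($H{\left(x,P \right)} = P \frac{1}{51} \left(- \frac{1}{35}\right) = \frac{P}{51} \left(- \frac{1}{35}\right) = - \frac{P}{1785}$)
$19 H{\left(-30,13 \right)} = 19 \left(\left(- \frac{1}{1785}\right) 13\right) = 19 \left(- \frac{13}{1785}\right) = - \frac{247}{1785}$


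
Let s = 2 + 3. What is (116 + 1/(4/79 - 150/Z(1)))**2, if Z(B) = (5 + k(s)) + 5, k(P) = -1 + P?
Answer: 467170883001/34774609 ≈ 13434.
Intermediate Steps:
s = 5
Z(B) = 14 (Z(B) = (5 + (-1 + 5)) + 5 = (5 + 4) + 5 = 9 + 5 = 14)
(116 + 1/(4/79 - 150/Z(1)))**2 = (116 + 1/(4/79 - 150/14))**2 = (116 + 1/(4*(1/79) - 150*1/14))**2 = (116 + 1/(4/79 - 75/7))**2 = (116 + 1/(-5897/553))**2 = (116 - 553/5897)**2 = (683499/5897)**2 = 467170883001/34774609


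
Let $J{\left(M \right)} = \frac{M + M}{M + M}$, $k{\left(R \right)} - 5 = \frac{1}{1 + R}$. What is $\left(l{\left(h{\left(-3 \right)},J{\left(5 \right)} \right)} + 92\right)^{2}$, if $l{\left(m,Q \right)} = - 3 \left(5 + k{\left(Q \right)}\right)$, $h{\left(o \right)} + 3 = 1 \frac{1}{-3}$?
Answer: $\frac{14641}{4} \approx 3660.3$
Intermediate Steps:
$h{\left(o \right)} = - \frac{10}{3}$ ($h{\left(o \right)} = -3 + 1 \frac{1}{-3} = -3 + 1 \left(- \frac{1}{3}\right) = -3 - \frac{1}{3} = - \frac{10}{3}$)
$k{\left(R \right)} = 5 + \frac{1}{1 + R}$
$J{\left(M \right)} = 1$ ($J{\left(M \right)} = \frac{2 M}{2 M} = 2 M \frac{1}{2 M} = 1$)
$l{\left(m,Q \right)} = -15 - \frac{3 \left(6 + 5 Q\right)}{1 + Q}$ ($l{\left(m,Q \right)} = - 3 \left(5 + \frac{6 + 5 Q}{1 + Q}\right) = -15 - \frac{3 \left(6 + 5 Q\right)}{1 + Q}$)
$\left(l{\left(h{\left(-3 \right)},J{\left(5 \right)} \right)} + 92\right)^{2} = \left(\frac{3 \left(-11 - 10\right)}{1 + 1} + 92\right)^{2} = \left(\frac{3 \left(-11 - 10\right)}{2} + 92\right)^{2} = \left(3 \cdot \frac{1}{2} \left(-21\right) + 92\right)^{2} = \left(- \frac{63}{2} + 92\right)^{2} = \left(\frac{121}{2}\right)^{2} = \frac{14641}{4}$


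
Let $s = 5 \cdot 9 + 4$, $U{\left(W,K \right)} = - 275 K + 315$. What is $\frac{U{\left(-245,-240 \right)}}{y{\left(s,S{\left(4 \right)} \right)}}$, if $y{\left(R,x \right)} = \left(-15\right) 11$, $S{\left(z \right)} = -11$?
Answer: $- \frac{4421}{11} \approx -401.91$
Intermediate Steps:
$U{\left(W,K \right)} = 315 - 275 K$
$s = 49$ ($s = 45 + 4 = 49$)
$y{\left(R,x \right)} = -165$
$\frac{U{\left(-245,-240 \right)}}{y{\left(s,S{\left(4 \right)} \right)}} = \frac{315 - -66000}{-165} = \left(315 + 66000\right) \left(- \frac{1}{165}\right) = 66315 \left(- \frac{1}{165}\right) = - \frac{4421}{11}$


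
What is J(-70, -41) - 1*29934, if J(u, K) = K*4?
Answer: -30098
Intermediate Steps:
J(u, K) = 4*K
J(-70, -41) - 1*29934 = 4*(-41) - 1*29934 = -164 - 29934 = -30098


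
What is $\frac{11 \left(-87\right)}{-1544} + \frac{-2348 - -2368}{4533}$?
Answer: $\frac{4368961}{6998952} \approx 0.62423$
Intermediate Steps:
$\frac{11 \left(-87\right)}{-1544} + \frac{-2348 - -2368}{4533} = \left(-957\right) \left(- \frac{1}{1544}\right) + \left(-2348 + 2368\right) \frac{1}{4533} = \frac{957}{1544} + 20 \cdot \frac{1}{4533} = \frac{957}{1544} + \frac{20}{4533} = \frac{4368961}{6998952}$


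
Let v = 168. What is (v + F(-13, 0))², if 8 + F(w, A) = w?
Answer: 21609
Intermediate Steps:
F(w, A) = -8 + w
(v + F(-13, 0))² = (168 + (-8 - 13))² = (168 - 21)² = 147² = 21609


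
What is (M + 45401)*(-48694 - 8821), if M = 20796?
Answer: -3807320455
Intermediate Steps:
(M + 45401)*(-48694 - 8821) = (20796 + 45401)*(-48694 - 8821) = 66197*(-57515) = -3807320455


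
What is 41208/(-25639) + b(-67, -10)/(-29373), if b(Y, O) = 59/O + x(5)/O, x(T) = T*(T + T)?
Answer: -12101231189/7530943470 ≈ -1.6069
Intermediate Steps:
x(T) = 2*T² (x(T) = T*(2*T) = 2*T²)
b(Y, O) = 109/O (b(Y, O) = 59/O + (2*5²)/O = 59/O + (2*25)/O = 59/O + 50/O = 109/O)
41208/(-25639) + b(-67, -10)/(-29373) = 41208/(-25639) + (109/(-10))/(-29373) = 41208*(-1/25639) + (109*(-⅒))*(-1/29373) = -41208/25639 - 109/10*(-1/29373) = -41208/25639 + 109/293730 = -12101231189/7530943470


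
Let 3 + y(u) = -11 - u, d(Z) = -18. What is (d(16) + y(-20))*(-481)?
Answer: 5772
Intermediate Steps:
y(u) = -14 - u (y(u) = -3 + (-11 - u) = -14 - u)
(d(16) + y(-20))*(-481) = (-18 + (-14 - 1*(-20)))*(-481) = (-18 + (-14 + 20))*(-481) = (-18 + 6)*(-481) = -12*(-481) = 5772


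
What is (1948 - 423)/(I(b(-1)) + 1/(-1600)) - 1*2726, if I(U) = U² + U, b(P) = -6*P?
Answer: -180744474/67199 ≈ -2689.7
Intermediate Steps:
I(U) = U + U²
(1948 - 423)/(I(b(-1)) + 1/(-1600)) - 1*2726 = (1948 - 423)/((-6*(-1))*(1 - 6*(-1)) + 1/(-1600)) - 1*2726 = 1525/(6*(1 + 6) - 1/1600) - 2726 = 1525/(6*7 - 1/1600) - 2726 = 1525/(42 - 1/1600) - 2726 = 1525/(67199/1600) - 2726 = 1525*(1600/67199) - 2726 = 2440000/67199 - 2726 = -180744474/67199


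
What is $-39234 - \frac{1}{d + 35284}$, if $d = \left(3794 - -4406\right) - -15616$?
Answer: $- \frac{2318729401}{59100} \approx -39234.0$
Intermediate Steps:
$d = 23816$ ($d = \left(3794 + 4406\right) + 15616 = 8200 + 15616 = 23816$)
$-39234 - \frac{1}{d + 35284} = -39234 - \frac{1}{23816 + 35284} = -39234 - \frac{1}{59100} = - \frac{2318729401}{59100}$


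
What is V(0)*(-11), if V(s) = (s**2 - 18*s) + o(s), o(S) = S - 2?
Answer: 22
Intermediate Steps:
o(S) = -2 + S
V(s) = -2 + s**2 - 17*s (V(s) = (s**2 - 18*s) + (-2 + s) = -2 + s**2 - 17*s)
V(0)*(-11) = (-2 + 0**2 - 17*0)*(-11) = (-2 + 0 + 0)*(-11) = -2*(-11) = 22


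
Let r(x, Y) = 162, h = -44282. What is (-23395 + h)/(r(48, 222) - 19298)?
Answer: 67677/19136 ≈ 3.5366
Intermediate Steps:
(-23395 + h)/(r(48, 222) - 19298) = (-23395 - 44282)/(162 - 19298) = -67677/(-19136) = -67677*(-1/19136) = 67677/19136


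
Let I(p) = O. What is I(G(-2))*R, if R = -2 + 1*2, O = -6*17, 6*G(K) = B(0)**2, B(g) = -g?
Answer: 0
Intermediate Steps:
G(K) = 0 (G(K) = (-1*0)**2/6 = (1/6)*0**2 = (1/6)*0 = 0)
O = -102
I(p) = -102
R = 0 (R = -2 + 2 = 0)
I(G(-2))*R = -102*0 = 0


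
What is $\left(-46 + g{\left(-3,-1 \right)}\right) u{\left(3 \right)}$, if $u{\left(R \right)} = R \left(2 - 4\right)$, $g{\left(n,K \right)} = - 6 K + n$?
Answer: $258$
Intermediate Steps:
$g{\left(n,K \right)} = n - 6 K$
$u{\left(R \right)} = - 2 R$ ($u{\left(R \right)} = R \left(-2\right) = - 2 R$)
$\left(-46 + g{\left(-3,-1 \right)}\right) u{\left(3 \right)} = \left(-46 - -3\right) \left(\left(-2\right) 3\right) = \left(-46 + \left(-3 + 6\right)\right) \left(-6\right) = \left(-46 + 3\right) \left(-6\right) = \left(-43\right) \left(-6\right) = 258$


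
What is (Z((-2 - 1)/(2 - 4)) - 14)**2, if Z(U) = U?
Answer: 625/4 ≈ 156.25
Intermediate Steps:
(Z((-2 - 1)/(2 - 4)) - 14)**2 = ((-2 - 1)/(2 - 4) - 14)**2 = (-3/(-2) - 14)**2 = (-3*(-1/2) - 14)**2 = (3/2 - 14)**2 = (-25/2)**2 = 625/4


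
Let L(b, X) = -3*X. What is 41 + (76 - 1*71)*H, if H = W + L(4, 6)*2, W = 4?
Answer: -119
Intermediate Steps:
H = -32 (H = 4 - 3*6*2 = 4 - 18*2 = 4 - 36 = -32)
41 + (76 - 1*71)*H = 41 + (76 - 1*71)*(-32) = 41 + (76 - 71)*(-32) = 41 + 5*(-32) = 41 - 160 = -119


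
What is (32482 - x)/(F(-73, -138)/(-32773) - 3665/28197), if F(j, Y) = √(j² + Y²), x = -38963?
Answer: -46923933994485201225/85253049220972 + 11015574260418585*√24373/85253049220972 ≈ -5.3024e+5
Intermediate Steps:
F(j, Y) = √(Y² + j²)
(32482 - x)/(F(-73, -138)/(-32773) - 3665/28197) = (32482 - 1*(-38963))/(√((-138)² + (-73)²)/(-32773) - 3665/28197) = (32482 + 38963)/(√(19044 + 5329)*(-1/32773) - 3665*1/28197) = 71445/(√24373*(-1/32773) - 3665/28197) = 71445/(-√24373/32773 - 3665/28197) = 71445/(-3665/28197 - √24373/32773)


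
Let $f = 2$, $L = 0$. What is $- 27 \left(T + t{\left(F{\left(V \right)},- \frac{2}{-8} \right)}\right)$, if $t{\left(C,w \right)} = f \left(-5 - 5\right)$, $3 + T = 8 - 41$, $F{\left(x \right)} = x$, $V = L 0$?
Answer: $1512$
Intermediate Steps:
$V = 0$ ($V = 0 \cdot 0 = 0$)
$T = -36$ ($T = -3 + \left(8 - 41\right) = -3 - 33 = -36$)
$t{\left(C,w \right)} = -20$ ($t{\left(C,w \right)} = 2 \left(-5 - 5\right) = 2 \left(-10\right) = -20$)
$- 27 \left(T + t{\left(F{\left(V \right)},- \frac{2}{-8} \right)}\right) = - 27 \left(-36 - 20\right) = \left(-27\right) \left(-56\right) = 1512$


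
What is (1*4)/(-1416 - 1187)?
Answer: -4/2603 ≈ -0.0015367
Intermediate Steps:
(1*4)/(-1416 - 1187) = 4/(-2603) = 4*(-1/2603) = -4/2603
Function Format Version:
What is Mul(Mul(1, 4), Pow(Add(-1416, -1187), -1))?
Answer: Rational(-4, 2603) ≈ -0.0015367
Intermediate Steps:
Mul(Mul(1, 4), Pow(Add(-1416, -1187), -1)) = Mul(4, Pow(-2603, -1)) = Mul(4, Rational(-1, 2603)) = Rational(-4, 2603)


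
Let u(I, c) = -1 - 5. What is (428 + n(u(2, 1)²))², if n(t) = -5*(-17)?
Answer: 263169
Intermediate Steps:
u(I, c) = -6
n(t) = 85
(428 + n(u(2, 1)²))² = (428 + 85)² = 513² = 263169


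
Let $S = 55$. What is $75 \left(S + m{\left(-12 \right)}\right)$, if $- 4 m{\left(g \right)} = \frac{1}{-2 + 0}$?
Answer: $\frac{33075}{8} \approx 4134.4$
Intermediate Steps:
$m{\left(g \right)} = \frac{1}{8}$ ($m{\left(g \right)} = - \frac{1}{4 \left(-2 + 0\right)} = - \frac{1}{4 \left(-2\right)} = \left(- \frac{1}{4}\right) \left(- \frac{1}{2}\right) = \frac{1}{8}$)
$75 \left(S + m{\left(-12 \right)}\right) = 75 \left(55 + \frac{1}{8}\right) = 75 \cdot \frac{441}{8} = \frac{33075}{8}$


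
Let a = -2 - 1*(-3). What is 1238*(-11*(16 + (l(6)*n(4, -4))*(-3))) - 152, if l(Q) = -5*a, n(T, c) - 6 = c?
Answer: -626580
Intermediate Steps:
n(T, c) = 6 + c
a = 1 (a = -2 + 3 = 1)
l(Q) = -5 (l(Q) = -5*1 = -5)
1238*(-11*(16 + (l(6)*n(4, -4))*(-3))) - 152 = 1238*(-11*(16 - 5*(6 - 4)*(-3))) - 152 = 1238*(-11*(16 - 5*2*(-3))) - 152 = 1238*(-11*(16 - 10*(-3))) - 152 = 1238*(-11*(16 + 30)) - 152 = 1238*(-11*46) - 152 = 1238*(-506) - 152 = -626428 - 152 = -626580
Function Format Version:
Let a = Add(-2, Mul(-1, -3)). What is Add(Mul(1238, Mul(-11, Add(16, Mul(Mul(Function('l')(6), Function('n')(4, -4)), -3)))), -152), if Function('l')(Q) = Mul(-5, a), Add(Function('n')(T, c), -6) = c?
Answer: -626580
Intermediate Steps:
Function('n')(T, c) = Add(6, c)
a = 1 (a = Add(-2, 3) = 1)
Function('l')(Q) = -5 (Function('l')(Q) = Mul(-5, 1) = -5)
Add(Mul(1238, Mul(-11, Add(16, Mul(Mul(Function('l')(6), Function('n')(4, -4)), -3)))), -152) = Add(Mul(1238, Mul(-11, Add(16, Mul(Mul(-5, Add(6, -4)), -3)))), -152) = Add(Mul(1238, Mul(-11, Add(16, Mul(Mul(-5, 2), -3)))), -152) = Add(Mul(1238, Mul(-11, Add(16, Mul(-10, -3)))), -152) = Add(Mul(1238, Mul(-11, Add(16, 30))), -152) = Add(Mul(1238, Mul(-11, 46)), -152) = Add(Mul(1238, -506), -152) = Add(-626428, -152) = -626580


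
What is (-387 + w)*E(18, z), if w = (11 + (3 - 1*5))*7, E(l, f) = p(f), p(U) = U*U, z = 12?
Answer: -46656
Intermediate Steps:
p(U) = U**2
E(l, f) = f**2
w = 63 (w = (11 + (3 - 5))*7 = (11 - 2)*7 = 9*7 = 63)
(-387 + w)*E(18, z) = (-387 + 63)*12**2 = -324*144 = -46656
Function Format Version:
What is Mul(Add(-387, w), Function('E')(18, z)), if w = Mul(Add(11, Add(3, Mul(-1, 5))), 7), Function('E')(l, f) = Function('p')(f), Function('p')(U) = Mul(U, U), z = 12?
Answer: -46656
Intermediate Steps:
Function('p')(U) = Pow(U, 2)
Function('E')(l, f) = Pow(f, 2)
w = 63 (w = Mul(Add(11, Add(3, -5)), 7) = Mul(Add(11, -2), 7) = Mul(9, 7) = 63)
Mul(Add(-387, w), Function('E')(18, z)) = Mul(Add(-387, 63), Pow(12, 2)) = Mul(-324, 144) = -46656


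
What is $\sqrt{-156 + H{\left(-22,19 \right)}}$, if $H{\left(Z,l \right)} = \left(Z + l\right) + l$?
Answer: $2 i \sqrt{35} \approx 11.832 i$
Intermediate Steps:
$H{\left(Z,l \right)} = Z + 2 l$
$\sqrt{-156 + H{\left(-22,19 \right)}} = \sqrt{-156 + \left(-22 + 2 \cdot 19\right)} = \sqrt{-156 + \left(-22 + 38\right)} = \sqrt{-156 + 16} = \sqrt{-140} = 2 i \sqrt{35}$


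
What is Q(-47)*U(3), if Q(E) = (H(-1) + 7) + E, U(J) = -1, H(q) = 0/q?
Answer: 40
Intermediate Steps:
H(q) = 0
Q(E) = 7 + E (Q(E) = (0 + 7) + E = 7 + E)
Q(-47)*U(3) = (7 - 47)*(-1) = -40*(-1) = 40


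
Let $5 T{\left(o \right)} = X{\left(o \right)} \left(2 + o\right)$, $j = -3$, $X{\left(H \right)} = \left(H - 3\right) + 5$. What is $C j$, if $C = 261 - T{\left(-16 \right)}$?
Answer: $- \frac{3327}{5} \approx -665.4$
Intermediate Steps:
$X{\left(H \right)} = 2 + H$ ($X{\left(H \right)} = \left(-3 + H\right) + 5 = 2 + H$)
$T{\left(o \right)} = \frac{\left(2 + o\right)^{2}}{5}$ ($T{\left(o \right)} = \frac{\left(2 + o\right) \left(2 + o\right)}{5} = \frac{\left(2 + o\right)^{2}}{5}$)
$C = \frac{1109}{5}$ ($C = 261 - \frac{\left(2 - 16\right)^{2}}{5} = 261 - \frac{\left(-14\right)^{2}}{5} = 261 - \frac{1}{5} \cdot 196 = 261 - \frac{196}{5} = \frac{1109}{5} \approx 221.8$)
$C j = \frac{1109}{5} \left(-3\right) = - \frac{3327}{5}$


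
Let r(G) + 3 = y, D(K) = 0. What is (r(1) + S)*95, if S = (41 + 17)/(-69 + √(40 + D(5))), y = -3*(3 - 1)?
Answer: -4416645/4721 - 11020*√10/4721 ≈ -942.91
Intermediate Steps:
y = -6 (y = -3*2 = -6)
r(G) = -9 (r(G) = -3 - 6 = -9)
S = 58/(-69 + 2*√10) (S = (41 + 17)/(-69 + √(40 + 0)) = 58/(-69 + √40) = 58/(-69 + 2*√10) ≈ -0.92540)
(r(1) + S)*95 = (-9 + (-4002/4721 - 116*√10/4721))*95 = (-46491/4721 - 116*√10/4721)*95 = -4416645/4721 - 11020*√10/4721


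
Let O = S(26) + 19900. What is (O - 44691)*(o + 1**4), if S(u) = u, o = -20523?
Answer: 508227330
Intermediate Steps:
O = 19926 (O = 26 + 19900 = 19926)
(O - 44691)*(o + 1**4) = (19926 - 44691)*(-20523 + 1**4) = -24765*(-20523 + 1) = -24765*(-20522) = 508227330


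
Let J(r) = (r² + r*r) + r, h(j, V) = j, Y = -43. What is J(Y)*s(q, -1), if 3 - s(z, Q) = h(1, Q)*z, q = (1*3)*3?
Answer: -21930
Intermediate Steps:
q = 9 (q = 3*3 = 9)
s(z, Q) = 3 - z
J(r) = r + 2*r² (J(r) = (r² + r²) + r = 2*r² + r = r + 2*r²)
J(Y)*s(q, -1) = (-43*(1 + 2*(-43)))*(3 - 1*9) = (-43*(1 - 86))*(3 - 9) = -43*(-85)*(-6) = 3655*(-6) = -21930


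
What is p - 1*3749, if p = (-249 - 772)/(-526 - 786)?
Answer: -4917667/1312 ≈ -3748.2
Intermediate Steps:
p = 1021/1312 (p = -1021/(-1312) = -1021*(-1/1312) = 1021/1312 ≈ 0.77820)
p - 1*3749 = 1021/1312 - 1*3749 = 1021/1312 - 3749 = -4917667/1312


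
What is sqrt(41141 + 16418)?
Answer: sqrt(57559) ≈ 239.91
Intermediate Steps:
sqrt(41141 + 16418) = sqrt(57559)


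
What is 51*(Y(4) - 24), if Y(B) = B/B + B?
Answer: -969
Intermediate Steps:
Y(B) = 1 + B
51*(Y(4) - 24) = 51*((1 + 4) - 24) = 51*(5 - 24) = 51*(-19) = -969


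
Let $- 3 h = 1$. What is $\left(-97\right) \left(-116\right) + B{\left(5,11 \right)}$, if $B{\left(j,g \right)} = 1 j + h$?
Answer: $\frac{33770}{3} \approx 11257.0$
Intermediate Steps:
$h = - \frac{1}{3}$ ($h = \left(- \frac{1}{3}\right) 1 = - \frac{1}{3} \approx -0.33333$)
$B{\left(j,g \right)} = - \frac{1}{3} + j$ ($B{\left(j,g \right)} = 1 j - \frac{1}{3} = j - \frac{1}{3} = - \frac{1}{3} + j$)
$\left(-97\right) \left(-116\right) + B{\left(5,11 \right)} = \left(-97\right) \left(-116\right) + \left(- \frac{1}{3} + 5\right) = 11252 + \frac{14}{3} = \frac{33770}{3}$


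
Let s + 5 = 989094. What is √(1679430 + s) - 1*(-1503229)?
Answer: 1503229 + √2668519 ≈ 1.5049e+6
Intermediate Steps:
s = 989089 (s = -5 + 989094 = 989089)
√(1679430 + s) - 1*(-1503229) = √(1679430 + 989089) - 1*(-1503229) = √2668519 + 1503229 = 1503229 + √2668519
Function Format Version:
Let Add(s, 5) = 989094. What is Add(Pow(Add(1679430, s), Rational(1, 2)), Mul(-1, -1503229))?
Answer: Add(1503229, Pow(2668519, Rational(1, 2))) ≈ 1.5049e+6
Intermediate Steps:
s = 989089 (s = Add(-5, 989094) = 989089)
Add(Pow(Add(1679430, s), Rational(1, 2)), Mul(-1, -1503229)) = Add(Pow(Add(1679430, 989089), Rational(1, 2)), Mul(-1, -1503229)) = Add(Pow(2668519, Rational(1, 2)), 1503229) = Add(1503229, Pow(2668519, Rational(1, 2)))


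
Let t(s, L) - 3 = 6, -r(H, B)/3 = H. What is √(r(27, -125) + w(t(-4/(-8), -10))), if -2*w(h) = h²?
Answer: 9*I*√6/2 ≈ 11.023*I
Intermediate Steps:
r(H, B) = -3*H
t(s, L) = 9 (t(s, L) = 3 + 6 = 9)
w(h) = -h²/2
√(r(27, -125) + w(t(-4/(-8), -10))) = √(-3*27 - ½*9²) = √(-81 - ½*81) = √(-81 - 81/2) = √(-243/2) = 9*I*√6/2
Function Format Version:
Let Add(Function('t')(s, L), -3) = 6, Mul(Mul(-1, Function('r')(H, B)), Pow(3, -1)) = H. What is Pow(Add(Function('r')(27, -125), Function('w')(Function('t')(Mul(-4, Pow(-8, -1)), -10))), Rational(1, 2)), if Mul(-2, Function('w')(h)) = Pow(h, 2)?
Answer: Mul(Rational(9, 2), I, Pow(6, Rational(1, 2))) ≈ Mul(11.023, I)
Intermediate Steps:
Function('r')(H, B) = Mul(-3, H)
Function('t')(s, L) = 9 (Function('t')(s, L) = Add(3, 6) = 9)
Function('w')(h) = Mul(Rational(-1, 2), Pow(h, 2))
Pow(Add(Function('r')(27, -125), Function('w')(Function('t')(Mul(-4, Pow(-8, -1)), -10))), Rational(1, 2)) = Pow(Add(Mul(-3, 27), Mul(Rational(-1, 2), Pow(9, 2))), Rational(1, 2)) = Pow(Add(-81, Mul(Rational(-1, 2), 81)), Rational(1, 2)) = Pow(Add(-81, Rational(-81, 2)), Rational(1, 2)) = Pow(Rational(-243, 2), Rational(1, 2)) = Mul(Rational(9, 2), I, Pow(6, Rational(1, 2)))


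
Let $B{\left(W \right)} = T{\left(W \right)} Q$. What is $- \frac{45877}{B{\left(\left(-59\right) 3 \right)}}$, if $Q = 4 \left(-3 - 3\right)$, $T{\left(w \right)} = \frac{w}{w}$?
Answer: $\frac{45877}{24} \approx 1911.5$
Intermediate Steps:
$T{\left(w \right)} = 1$
$Q = -24$ ($Q = 4 \left(-6\right) = -24$)
$B{\left(W \right)} = -24$ ($B{\left(W \right)} = 1 \left(-24\right) = -24$)
$- \frac{45877}{B{\left(\left(-59\right) 3 \right)}} = - \frac{45877}{-24} = \left(-45877\right) \left(- \frac{1}{24}\right) = \frac{45877}{24}$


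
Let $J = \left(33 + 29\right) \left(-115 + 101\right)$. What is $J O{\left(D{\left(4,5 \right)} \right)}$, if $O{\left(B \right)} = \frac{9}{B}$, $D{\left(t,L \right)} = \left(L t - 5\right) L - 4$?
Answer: $- \frac{7812}{71} \approx -110.03$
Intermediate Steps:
$J = -868$ ($J = 62 \left(-14\right) = -868$)
$D{\left(t,L \right)} = -4 + L \left(-5 + L t\right)$ ($D{\left(t,L \right)} = \left(-5 + L t\right) L - 4 = L \left(-5 + L t\right) - 4 = -4 + L \left(-5 + L t\right)$)
$J O{\left(D{\left(4,5 \right)} \right)} = - 868 \frac{9}{-4 - 25 + 4 \cdot 5^{2}} = - 868 \frac{9}{-4 - 25 + 4 \cdot 25} = - 868 \frac{9}{-4 - 25 + 100} = - 868 \cdot \frac{9}{71} = - 868 \cdot 9 \cdot \frac{1}{71} = \left(-868\right) \frac{9}{71} = - \frac{7812}{71}$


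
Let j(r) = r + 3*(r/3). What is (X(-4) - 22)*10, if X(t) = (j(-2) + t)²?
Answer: 420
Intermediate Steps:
j(r) = 2*r (j(r) = r + 3*(r*(⅓)) = r + 3*(r/3) = r + r = 2*r)
X(t) = (-4 + t)² (X(t) = (2*(-2) + t)² = (-4 + t)²)
(X(-4) - 22)*10 = ((-4 - 4)² - 22)*10 = ((-8)² - 22)*10 = (64 - 22)*10 = 42*10 = 420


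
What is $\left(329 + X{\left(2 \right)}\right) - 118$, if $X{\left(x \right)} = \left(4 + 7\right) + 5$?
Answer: $227$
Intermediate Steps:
$X{\left(x \right)} = 16$ ($X{\left(x \right)} = 11 + 5 = 16$)
$\left(329 + X{\left(2 \right)}\right) - 118 = \left(329 + 16\right) - 118 = 345 - 118 = 227$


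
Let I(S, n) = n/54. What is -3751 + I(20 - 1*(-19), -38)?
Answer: -101296/27 ≈ -3751.7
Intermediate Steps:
I(S, n) = n/54 (I(S, n) = n*(1/54) = n/54)
-3751 + I(20 - 1*(-19), -38) = -3751 + (1/54)*(-38) = -3751 - 19/27 = -101296/27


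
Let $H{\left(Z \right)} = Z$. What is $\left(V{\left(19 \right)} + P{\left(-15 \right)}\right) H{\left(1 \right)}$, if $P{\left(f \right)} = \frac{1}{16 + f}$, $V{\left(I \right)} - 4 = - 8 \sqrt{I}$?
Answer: $5 - 8 \sqrt{19} \approx -29.871$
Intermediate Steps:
$V{\left(I \right)} = 4 - 8 \sqrt{I}$
$\left(V{\left(19 \right)} + P{\left(-15 \right)}\right) H{\left(1 \right)} = \left(\left(4 - 8 \sqrt{19}\right) + \frac{1}{16 - 15}\right) 1 = \left(\left(4 - 8 \sqrt{19}\right) + 1^{-1}\right) 1 = \left(\left(4 - 8 \sqrt{19}\right) + 1\right) 1 = \left(5 - 8 \sqrt{19}\right) 1 = 5 - 8 \sqrt{19}$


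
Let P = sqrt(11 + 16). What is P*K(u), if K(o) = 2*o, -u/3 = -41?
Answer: 738*sqrt(3) ≈ 1278.3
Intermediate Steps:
u = 123 (u = -3*(-41) = 123)
P = 3*sqrt(3) (P = sqrt(27) = 3*sqrt(3) ≈ 5.1962)
P*K(u) = (3*sqrt(3))*(2*123) = (3*sqrt(3))*246 = 738*sqrt(3)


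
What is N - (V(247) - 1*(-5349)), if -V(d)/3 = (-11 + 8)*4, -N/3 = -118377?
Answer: 349746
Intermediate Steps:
N = 355131 (N = -3*(-118377) = 355131)
V(d) = 36 (V(d) = -3*(-11 + 8)*4 = -(-9)*4 = -3*(-12) = 36)
N - (V(247) - 1*(-5349)) = 355131 - (36 - 1*(-5349)) = 355131 - (36 + 5349) = 355131 - 1*5385 = 355131 - 5385 = 349746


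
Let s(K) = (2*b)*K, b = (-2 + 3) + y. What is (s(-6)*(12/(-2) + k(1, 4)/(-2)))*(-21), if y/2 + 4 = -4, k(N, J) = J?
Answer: 30240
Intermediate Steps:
y = -16 (y = -8 + 2*(-4) = -8 - 8 = -16)
b = -15 (b = (-2 + 3) - 16 = 1 - 16 = -15)
s(K) = -30*K (s(K) = (2*(-15))*K = -30*K)
(s(-6)*(12/(-2) + k(1, 4)/(-2)))*(-21) = ((-30*(-6))*(12/(-2) + 4/(-2)))*(-21) = (180*(12*(-½) + 4*(-½)))*(-21) = (180*(-6 - 2))*(-21) = (180*(-8))*(-21) = -1440*(-21) = 30240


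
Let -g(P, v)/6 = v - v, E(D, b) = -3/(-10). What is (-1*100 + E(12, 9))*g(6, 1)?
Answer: 0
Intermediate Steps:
E(D, b) = 3/10 (E(D, b) = -3*(-⅒) = 3/10)
g(P, v) = 0 (g(P, v) = -6*(v - v) = -6*0 = 0)
(-1*100 + E(12, 9))*g(6, 1) = (-1*100 + 3/10)*0 = (-100 + 3/10)*0 = -997/10*0 = 0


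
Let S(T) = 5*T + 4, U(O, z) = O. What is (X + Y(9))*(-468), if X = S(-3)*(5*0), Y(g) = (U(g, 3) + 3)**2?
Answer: -67392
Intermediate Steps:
S(T) = 4 + 5*T
Y(g) = (3 + g)**2 (Y(g) = (g + 3)**2 = (3 + g)**2)
X = 0 (X = (4 + 5*(-3))*(5*0) = (4 - 15)*0 = -11*0 = 0)
(X + Y(9))*(-468) = (0 + (3 + 9)**2)*(-468) = (0 + 12**2)*(-468) = (0 + 144)*(-468) = 144*(-468) = -67392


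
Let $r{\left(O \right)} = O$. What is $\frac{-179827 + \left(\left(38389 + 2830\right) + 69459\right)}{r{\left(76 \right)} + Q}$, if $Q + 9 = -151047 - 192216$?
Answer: $\frac{69149}{343196} \approx 0.20149$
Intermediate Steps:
$Q = -343272$ ($Q = -9 - 343263 = -343272$)
$\frac{-179827 + \left(\left(38389 + 2830\right) + 69459\right)}{r{\left(76 \right)} + Q} = \frac{-179827 + \left(\left(38389 + 2830\right) + 69459\right)}{76 - 343272} = \frac{-179827 + \left(41219 + 69459\right)}{-343196} = \left(-179827 + 110678\right) \left(- \frac{1}{343196}\right) = \left(-69149\right) \left(- \frac{1}{343196}\right) = \frac{69149}{343196}$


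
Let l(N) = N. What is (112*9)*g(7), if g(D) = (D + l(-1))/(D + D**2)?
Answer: 108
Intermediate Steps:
g(D) = (-1 + D)/(D + D**2) (g(D) = (D - 1)/(D + D**2) = (-1 + D)/(D + D**2))
(112*9)*g(7) = (112*9)*((-1 + 7)/(7*(1 + 7))) = 1008*((1/7)*6/8) = 1008*((1/7)*(1/8)*6) = 1008*(3/28) = 108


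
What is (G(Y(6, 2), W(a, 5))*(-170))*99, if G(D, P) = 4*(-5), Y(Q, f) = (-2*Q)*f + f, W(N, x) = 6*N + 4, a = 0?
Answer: 336600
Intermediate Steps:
W(N, x) = 4 + 6*N
Y(Q, f) = f - 2*Q*f (Y(Q, f) = -2*Q*f + f = f - 2*Q*f)
G(D, P) = -20
(G(Y(6, 2), W(a, 5))*(-170))*99 = -20*(-170)*99 = 3400*99 = 336600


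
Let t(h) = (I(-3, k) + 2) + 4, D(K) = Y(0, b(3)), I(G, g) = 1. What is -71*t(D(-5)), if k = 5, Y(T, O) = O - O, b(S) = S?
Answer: -497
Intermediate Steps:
Y(T, O) = 0
D(K) = 0
t(h) = 7 (t(h) = (1 + 2) + 4 = 3 + 4 = 7)
-71*t(D(-5)) = -71*7 = -497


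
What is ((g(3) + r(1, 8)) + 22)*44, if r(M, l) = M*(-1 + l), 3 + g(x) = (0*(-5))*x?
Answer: 1144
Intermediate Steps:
g(x) = -3 (g(x) = -3 + (0*(-5))*x = -3 + 0*x = -3 + 0 = -3)
((g(3) + r(1, 8)) + 22)*44 = ((-3 + 1*(-1 + 8)) + 22)*44 = ((-3 + 1*7) + 22)*44 = ((-3 + 7) + 22)*44 = (4 + 22)*44 = 26*44 = 1144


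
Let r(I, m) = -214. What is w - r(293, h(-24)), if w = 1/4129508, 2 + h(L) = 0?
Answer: 883714713/4129508 ≈ 214.00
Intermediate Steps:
h(L) = -2 (h(L) = -2 + 0 = -2)
w = 1/4129508 ≈ 2.4216e-7
w - r(293, h(-24)) = 1/4129508 - 1*(-214) = 1/4129508 + 214 = 883714713/4129508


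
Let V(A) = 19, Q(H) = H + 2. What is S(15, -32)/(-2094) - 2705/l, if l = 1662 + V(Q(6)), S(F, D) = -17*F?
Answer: -1745205/1173338 ≈ -1.4874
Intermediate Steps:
Q(H) = 2 + H
l = 1681 (l = 1662 + 19 = 1681)
S(15, -32)/(-2094) - 2705/l = -17*15/(-2094) - 2705/1681 = -255*(-1/2094) - 2705*1/1681 = 85/698 - 2705/1681 = -1745205/1173338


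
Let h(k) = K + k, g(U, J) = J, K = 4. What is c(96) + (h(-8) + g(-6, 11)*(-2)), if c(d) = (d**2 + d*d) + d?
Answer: 18502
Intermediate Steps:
c(d) = d + 2*d**2 (c(d) = (d**2 + d**2) + d = 2*d**2 + d = d + 2*d**2)
h(k) = 4 + k
c(96) + (h(-8) + g(-6, 11)*(-2)) = 96*(1 + 2*96) + ((4 - 8) + 11*(-2)) = 96*(1 + 192) + (-4 - 22) = 96*193 - 26 = 18528 - 26 = 18502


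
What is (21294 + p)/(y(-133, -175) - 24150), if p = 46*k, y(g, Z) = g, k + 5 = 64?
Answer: -24008/24283 ≈ -0.98868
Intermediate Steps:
k = 59 (k = -5 + 64 = 59)
p = 2714 (p = 46*59 = 2714)
(21294 + p)/(y(-133, -175) - 24150) = (21294 + 2714)/(-133 - 24150) = 24008/(-24283) = 24008*(-1/24283) = -24008/24283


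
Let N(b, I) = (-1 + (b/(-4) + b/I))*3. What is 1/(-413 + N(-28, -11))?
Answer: -11/4261 ≈ -0.0025816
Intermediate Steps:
N(b, I) = -3 - 3*b/4 + 3*b/I (N(b, I) = (-1 + (b*(-¼) + b/I))*3 = (-1 + (-b/4 + b/I))*3 = (-1 - b/4 + b/I)*3 = -3 - 3*b/4 + 3*b/I)
1/(-413 + N(-28, -11)) = 1/(-413 + (-3 - ¾*(-28) + 3*(-28)/(-11))) = 1/(-413 + (-3 + 21 + 3*(-28)*(-1/11))) = 1/(-413 + (-3 + 21 + 84/11)) = 1/(-413 + 282/11) = 1/(-4261/11) = -11/4261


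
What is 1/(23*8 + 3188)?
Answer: 1/3372 ≈ 0.00029656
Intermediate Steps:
1/(23*8 + 3188) = 1/(184 + 3188) = 1/3372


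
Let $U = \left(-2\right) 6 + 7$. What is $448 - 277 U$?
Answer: $1833$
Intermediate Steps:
$U = -5$ ($U = -12 + 7 = -5$)
$448 - 277 U = 448 - -1385 = 448 + 1385 = 1833$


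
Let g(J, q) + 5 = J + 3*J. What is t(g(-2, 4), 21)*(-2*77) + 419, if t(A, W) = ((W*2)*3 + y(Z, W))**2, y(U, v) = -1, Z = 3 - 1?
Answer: -2405831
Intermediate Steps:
Z = 2
g(J, q) = -5 + 4*J (g(J, q) = -5 + (J + 3*J) = -5 + 4*J)
t(A, W) = (-1 + 6*W)**2 (t(A, W) = ((W*2)*3 - 1)**2 = ((2*W)*3 - 1)**2 = (6*W - 1)**2 = (-1 + 6*W)**2)
t(g(-2, 4), 21)*(-2*77) + 419 = (-1 + 6*21)**2*(-2*77) + 419 = (-1 + 126)**2*(-154) + 419 = 125**2*(-154) + 419 = 15625*(-154) + 419 = -2406250 + 419 = -2405831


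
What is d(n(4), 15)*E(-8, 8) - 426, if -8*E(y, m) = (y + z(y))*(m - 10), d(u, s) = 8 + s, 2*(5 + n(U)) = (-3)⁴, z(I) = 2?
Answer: -921/2 ≈ -460.50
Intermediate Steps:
n(U) = 71/2 (n(U) = -5 + (½)*(-3)⁴ = -5 + (½)*81 = -5 + 81/2 = 71/2)
E(y, m) = -(-10 + m)*(2 + y)/8 (E(y, m) = -(y + 2)*(m - 10)/8 = -(2 + y)*(-10 + m)/8 = -(-10 + m)*(2 + y)/8)
d(n(4), 15)*E(-8, 8) - 426 = (8 + 15)*(5/2 - ¼*8 + (5/4)*(-8) - ⅛*8*(-8)) - 426 = 23*(5/2 - 2 - 10 + 8) - 426 = 23*(-3/2) - 426 = -69/2 - 426 = -921/2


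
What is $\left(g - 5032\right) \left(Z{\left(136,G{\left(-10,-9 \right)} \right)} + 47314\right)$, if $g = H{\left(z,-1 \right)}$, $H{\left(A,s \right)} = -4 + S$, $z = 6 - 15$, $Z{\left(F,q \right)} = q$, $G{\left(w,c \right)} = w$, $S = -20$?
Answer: $-239169024$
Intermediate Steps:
$z = -9$ ($z = 6 - 15 = -9$)
$H{\left(A,s \right)} = -24$ ($H{\left(A,s \right)} = -4 - 20 = -24$)
$g = -24$
$\left(g - 5032\right) \left(Z{\left(136,G{\left(-10,-9 \right)} \right)} + 47314\right) = \left(-24 - 5032\right) \left(-10 + 47314\right) = \left(-5056\right) 47304 = -239169024$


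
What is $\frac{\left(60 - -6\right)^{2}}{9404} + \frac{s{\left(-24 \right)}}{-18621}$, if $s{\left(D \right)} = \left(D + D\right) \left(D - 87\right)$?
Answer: $\frac{861349}{4864219} \approx 0.17708$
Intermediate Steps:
$s{\left(D \right)} = 2 D \left(-87 + D\right)$
$\frac{\left(60 - -6\right)^{2}}{9404} + \frac{s{\left(-24 \right)}}{-18621} = \frac{\left(60 - -6\right)^{2}}{9404} + \frac{2 \left(-24\right) \left(-87 - 24\right)}{-18621} = \left(60 + 6\right)^{2} \cdot \frac{1}{9404} + 2 \left(-24\right) \left(-111\right) \left(- \frac{1}{18621}\right) = 66^{2} \cdot \frac{1}{9404} + 5328 \left(- \frac{1}{18621}\right) = 4356 \cdot \frac{1}{9404} - \frac{592}{2069} = \frac{1089}{2351} - \frac{592}{2069} = \frac{861349}{4864219}$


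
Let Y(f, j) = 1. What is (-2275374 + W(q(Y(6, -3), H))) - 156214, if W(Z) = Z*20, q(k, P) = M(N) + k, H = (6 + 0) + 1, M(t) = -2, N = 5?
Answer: -2431608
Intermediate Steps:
H = 7 (H = 6 + 1 = 7)
q(k, P) = -2 + k
W(Z) = 20*Z
(-2275374 + W(q(Y(6, -3), H))) - 156214 = (-2275374 + 20*(-2 + 1)) - 156214 = (-2275374 + 20*(-1)) - 156214 = (-2275374 - 20) - 156214 = -2275394 - 156214 = -2431608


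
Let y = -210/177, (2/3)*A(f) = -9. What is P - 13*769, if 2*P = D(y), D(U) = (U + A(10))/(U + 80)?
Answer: -185945933/18600 ≈ -9997.1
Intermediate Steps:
A(f) = -27/2 (A(f) = (3/2)*(-9) = -27/2)
y = -70/59 (y = -210*1/177 = -70/59 ≈ -1.1864)
D(U) = (-27/2 + U)/(80 + U) (D(U) = (U - 27/2)/(U + 80) = (-27/2 + U)/(80 + U))
P = -1733/18600 (P = ((-27/2 - 70/59)/(80 - 70/59))/2 = (-1733/118/(4650/59))/2 = ((59/4650)*(-1733/118))/2 = (1/2)*(-1733/9300) = -1733/18600 ≈ -0.093172)
P - 13*769 = -1733/18600 - 13*769 = -1733/18600 - 1*9997 = -1733/18600 - 9997 = -185945933/18600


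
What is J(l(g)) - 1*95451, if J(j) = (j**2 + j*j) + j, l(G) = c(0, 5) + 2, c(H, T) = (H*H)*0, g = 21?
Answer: -95441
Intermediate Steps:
c(H, T) = 0 (c(H, T) = H**2*0 = 0)
l(G) = 2 (l(G) = 0 + 2 = 2)
J(j) = j + 2*j**2 (J(j) = (j**2 + j**2) + j = 2*j**2 + j = j + 2*j**2)
J(l(g)) - 1*95451 = 2*(1 + 2*2) - 1*95451 = 2*(1 + 4) - 95451 = 2*5 - 95451 = 10 - 95451 = -95441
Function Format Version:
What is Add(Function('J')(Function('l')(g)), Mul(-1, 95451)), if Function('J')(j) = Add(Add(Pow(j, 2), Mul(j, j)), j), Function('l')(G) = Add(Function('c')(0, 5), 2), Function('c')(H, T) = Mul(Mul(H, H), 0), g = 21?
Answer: -95441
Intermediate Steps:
Function('c')(H, T) = 0 (Function('c')(H, T) = Mul(Pow(H, 2), 0) = 0)
Function('l')(G) = 2 (Function('l')(G) = Add(0, 2) = 2)
Function('J')(j) = Add(j, Mul(2, Pow(j, 2))) (Function('J')(j) = Add(Add(Pow(j, 2), Pow(j, 2)), j) = Add(Mul(2, Pow(j, 2)), j) = Add(j, Mul(2, Pow(j, 2))))
Add(Function('J')(Function('l')(g)), Mul(-1, 95451)) = Add(Mul(2, Add(1, Mul(2, 2))), Mul(-1, 95451)) = Add(Mul(2, Add(1, 4)), -95451) = Add(Mul(2, 5), -95451) = Add(10, -95451) = -95441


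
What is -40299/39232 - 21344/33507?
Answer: -2187666401/1314546624 ≈ -1.6642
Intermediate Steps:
-40299/39232 - 21344/33507 = -2187666401/1314546624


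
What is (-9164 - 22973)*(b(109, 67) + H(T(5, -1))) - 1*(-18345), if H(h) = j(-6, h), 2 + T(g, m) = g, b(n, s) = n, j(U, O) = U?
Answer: -3291766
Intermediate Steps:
T(g, m) = -2 + g
H(h) = -6
(-9164 - 22973)*(b(109, 67) + H(T(5, -1))) - 1*(-18345) = (-9164 - 22973)*(109 - 6) - 1*(-18345) = -32137*103 + 18345 = -3310111 + 18345 = -3291766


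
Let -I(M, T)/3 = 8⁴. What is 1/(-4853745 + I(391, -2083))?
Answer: -1/4866033 ≈ -2.0551e-7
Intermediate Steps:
I(M, T) = -12288 (I(M, T) = -3*8⁴ = -3*4096 = -12288)
1/(-4853745 + I(391, -2083)) = 1/(-4853745 - 12288) = 1/(-4866033) = -1/4866033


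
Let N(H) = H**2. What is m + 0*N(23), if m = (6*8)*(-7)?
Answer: -336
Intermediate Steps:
m = -336 (m = 48*(-7) = -336)
m + 0*N(23) = -336 + 0*23**2 = -336 + 0*529 = -336 + 0 = -336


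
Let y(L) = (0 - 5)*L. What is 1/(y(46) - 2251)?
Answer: -1/2481 ≈ -0.00040306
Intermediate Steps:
y(L) = -5*L
1/(y(46) - 2251) = 1/(-5*46 - 2251) = 1/(-230 - 2251) = 1/(-2481) = -1/2481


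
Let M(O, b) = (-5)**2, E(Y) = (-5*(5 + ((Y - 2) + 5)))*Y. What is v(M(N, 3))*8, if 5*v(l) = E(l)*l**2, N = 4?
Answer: -4125000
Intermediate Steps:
E(Y) = Y*(-40 - 5*Y) (E(Y) = (-5*(5 + ((-2 + Y) + 5)))*Y = (-5*(5 + (3 + Y)))*Y = (-5*(8 + Y))*Y = (-40 - 5*Y)*Y = Y*(-40 - 5*Y))
M(O, b) = 25
v(l) = -l**3*(8 + l) (v(l) = ((-5*l*(8 + l))*l**2)/5 = (-5*l**3*(8 + l))/5 = -l**3*(8 + l))
v(M(N, 3))*8 = (25**3*(-8 - 1*25))*8 = (15625*(-8 - 25))*8 = (15625*(-33))*8 = -515625*8 = -4125000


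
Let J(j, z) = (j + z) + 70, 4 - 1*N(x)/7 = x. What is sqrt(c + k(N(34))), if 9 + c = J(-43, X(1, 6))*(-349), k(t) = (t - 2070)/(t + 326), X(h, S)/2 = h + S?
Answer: 4*I*sqrt(753623)/29 ≈ 119.74*I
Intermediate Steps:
N(x) = 28 - 7*x
X(h, S) = 2*S + 2*h (X(h, S) = 2*(h + S) = 2*(S + h) = 2*S + 2*h)
J(j, z) = 70 + j + z
k(t) = (-2070 + t)/(326 + t)
c = -14318 (c = -9 + (70 - 43 + (2*6 + 2*1))*(-349) = -9 + (70 - 43 + (12 + 2))*(-349) = -9 + (70 - 43 + 14)*(-349) = -9 + 41*(-349) = -9 - 14309 = -14318)
sqrt(c + k(N(34))) = sqrt(-14318 + (-2070 + (28 - 7*34))/(326 + (28 - 7*34))) = sqrt(-14318 + (-2070 + (28 - 238))/(326 + (28 - 238))) = sqrt(-14318 + (-2070 - 210)/(326 - 210)) = sqrt(-14318 - 2280/116) = sqrt(-14318 + (1/116)*(-2280)) = sqrt(-14318 - 570/29) = sqrt(-415792/29) = 4*I*sqrt(753623)/29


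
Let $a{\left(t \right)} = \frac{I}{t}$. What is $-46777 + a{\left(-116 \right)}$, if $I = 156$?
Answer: $- \frac{1356572}{29} \approx -46778.0$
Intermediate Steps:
$a{\left(t \right)} = \frac{156}{t}$
$-46777 + a{\left(-116 \right)} = -46777 + \frac{156}{-116} = -46777 + 156 \left(- \frac{1}{116}\right) = -46777 - \frac{39}{29} = - \frac{1356572}{29}$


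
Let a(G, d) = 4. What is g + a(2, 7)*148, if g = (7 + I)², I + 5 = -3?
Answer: 593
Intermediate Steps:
I = -8 (I = -5 - 3 = -8)
g = 1 (g = (7 - 8)² = (-1)² = 1)
g + a(2, 7)*148 = 1 + 4*148 = 1 + 592 = 593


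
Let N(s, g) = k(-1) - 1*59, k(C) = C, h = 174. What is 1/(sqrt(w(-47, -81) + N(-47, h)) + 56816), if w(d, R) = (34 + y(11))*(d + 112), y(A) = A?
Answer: 56816/3228054991 - sqrt(2865)/3228054991 ≈ 1.7584e-5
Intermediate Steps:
N(s, g) = -60 (N(s, g) = -1 - 1*59 = -1 - 59 = -60)
w(d, R) = 5040 + 45*d (w(d, R) = (34 + 11)*(d + 112) = 45*(112 + d) = 5040 + 45*d)
1/(sqrt(w(-47, -81) + N(-47, h)) + 56816) = 1/(sqrt((5040 + 45*(-47)) - 60) + 56816) = 1/(sqrt((5040 - 2115) - 60) + 56816) = 1/(sqrt(2925 - 60) + 56816) = 1/(sqrt(2865) + 56816) = 1/(56816 + sqrt(2865))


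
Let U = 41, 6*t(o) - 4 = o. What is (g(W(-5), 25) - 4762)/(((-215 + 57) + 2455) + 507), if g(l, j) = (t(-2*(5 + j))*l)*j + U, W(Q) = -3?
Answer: -4021/2804 ≈ -1.4340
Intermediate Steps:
t(o) = ⅔ + o/6
g(l, j) = 41 + j*l*(-1 - j/3) (g(l, j) = ((⅔ + (-2*(5 + j))/6)*l)*j + 41 = ((⅔ + (-10 - 2*j)/6)*l)*j + 41 = ((⅔ + (-5/3 - j/3))*l)*j + 41 = ((-1 - j/3)*l)*j + 41 = (l*(-1 - j/3))*j + 41 = j*l*(-1 - j/3) + 41 = 41 + j*l*(-1 - j/3))
(g(W(-5), 25) - 4762)/(((-215 + 57) + 2455) + 507) = ((41 - ⅓*25*(-3)*(3 + 25)) - 4762)/(((-215 + 57) + 2455) + 507) = ((41 - ⅓*25*(-3)*28) - 4762)/((-158 + 2455) + 507) = ((41 + 700) - 4762)/(2297 + 507) = (741 - 4762)/2804 = -4021*1/2804 = -4021/2804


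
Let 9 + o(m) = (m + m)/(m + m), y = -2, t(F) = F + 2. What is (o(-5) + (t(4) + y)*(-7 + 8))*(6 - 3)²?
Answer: -36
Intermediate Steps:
t(F) = 2 + F
o(m) = -8 (o(m) = -9 + (m + m)/(m + m) = -9 + (2*m)/((2*m)) = -9 + (2*m)*(1/(2*m)) = -9 + 1 = -8)
(o(-5) + (t(4) + y)*(-7 + 8))*(6 - 3)² = (-8 + ((2 + 4) - 2)*(-7 + 8))*(6 - 3)² = (-8 + (6 - 2)*1)*3² = (-8 + 4*1)*9 = (-8 + 4)*9 = -4*9 = -36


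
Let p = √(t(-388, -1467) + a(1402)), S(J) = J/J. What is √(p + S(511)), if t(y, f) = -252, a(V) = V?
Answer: √(1 + 5*√46) ≈ 5.9086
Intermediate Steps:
S(J) = 1
p = 5*√46 (p = √(-252 + 1402) = √1150 = 5*√46 ≈ 33.912)
√(p + S(511)) = √(5*√46 + 1) = √(1 + 5*√46)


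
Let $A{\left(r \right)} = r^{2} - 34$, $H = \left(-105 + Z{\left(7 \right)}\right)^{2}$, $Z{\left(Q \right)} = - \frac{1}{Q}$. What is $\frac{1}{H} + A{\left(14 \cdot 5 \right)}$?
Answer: $\frac{2635892785}{541696} \approx 4866.0$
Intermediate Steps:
$H = \frac{541696}{49}$ ($H = \left(-105 - \frac{1}{7}\right)^{2} = \left(- \frac{736}{7}\right)^{2} = \frac{541696}{49} \approx 11055.0$)
$A{\left(r \right)} = -34 + r^{2}$ ($A{\left(r \right)} = r^{2} - 34 = -34 + r^{2}$)
$\frac{1}{H} + A{\left(14 \cdot 5 \right)} = \frac{1}{\frac{541696}{49}} - \left(34 - \left(14 \cdot 5\right)^{2}\right) = \frac{49}{541696} - \left(34 - 70^{2}\right) = \frac{49}{541696} + \left(-34 + 4900\right) = \frac{49}{541696} + 4866 = \frac{2635892785}{541696}$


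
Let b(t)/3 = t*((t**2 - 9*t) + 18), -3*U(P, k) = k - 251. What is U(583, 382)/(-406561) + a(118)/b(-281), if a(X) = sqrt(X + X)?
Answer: 131/1219683 - sqrt(59)/34355622 ≈ 0.00010718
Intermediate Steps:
U(P, k) = 251/3 - k/3 (U(P, k) = -(k - 251)/3 = -(-251 + k)/3 = 251/3 - k/3)
b(t) = 3*t*(18 + t**2 - 9*t) (b(t) = 3*(t*((t**2 - 9*t) + 18)) = 3*(t*(18 + t**2 - 9*t)) = 3*t*(18 + t**2 - 9*t))
a(X) = sqrt(2)*sqrt(X) (a(X) = sqrt(2*X) = sqrt(2)*sqrt(X))
U(583, 382)/(-406561) + a(118)/b(-281) = (251/3 - 1/3*382)/(-406561) + (sqrt(2)*sqrt(118))/((3*(-281)*(18 + (-281)**2 - 9*(-281)))) = (251/3 - 382/3)*(-1/406561) + (2*sqrt(59))/((3*(-281)*(18 + 78961 + 2529))) = -131/3*(-1/406561) + (2*sqrt(59))/((3*(-281)*81508)) = 131/1219683 + (2*sqrt(59))/(-68711244) = 131/1219683 + (2*sqrt(59))*(-1/68711244) = 131/1219683 - sqrt(59)/34355622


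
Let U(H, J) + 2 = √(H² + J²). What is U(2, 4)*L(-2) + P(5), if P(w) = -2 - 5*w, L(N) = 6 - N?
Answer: -43 + 16*√5 ≈ -7.2229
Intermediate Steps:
U(H, J) = -2 + √(H² + J²)
U(2, 4)*L(-2) + P(5) = (-2 + √(2² + 4²))*(6 - 1*(-2)) + (-2 - 5*5) = (-2 + √(4 + 16))*(6 + 2) + (-2 - 25) = (-2 + √20)*8 - 27 = (-2 + 2*√5)*8 - 27 = (-16 + 16*√5) - 27 = -43 + 16*√5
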